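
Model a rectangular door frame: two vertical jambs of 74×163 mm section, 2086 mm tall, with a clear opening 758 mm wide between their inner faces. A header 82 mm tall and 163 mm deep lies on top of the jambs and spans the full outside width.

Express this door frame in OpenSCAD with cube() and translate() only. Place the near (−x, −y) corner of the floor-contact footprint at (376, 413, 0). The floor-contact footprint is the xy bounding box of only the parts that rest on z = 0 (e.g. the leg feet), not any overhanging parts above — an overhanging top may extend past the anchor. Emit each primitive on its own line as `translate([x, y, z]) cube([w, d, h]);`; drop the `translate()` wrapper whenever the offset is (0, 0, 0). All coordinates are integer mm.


translate([376, 413, 0]) cube([74, 163, 2086]);
translate([1208, 413, 0]) cube([74, 163, 2086]);
translate([376, 413, 2086]) cube([906, 163, 82]);


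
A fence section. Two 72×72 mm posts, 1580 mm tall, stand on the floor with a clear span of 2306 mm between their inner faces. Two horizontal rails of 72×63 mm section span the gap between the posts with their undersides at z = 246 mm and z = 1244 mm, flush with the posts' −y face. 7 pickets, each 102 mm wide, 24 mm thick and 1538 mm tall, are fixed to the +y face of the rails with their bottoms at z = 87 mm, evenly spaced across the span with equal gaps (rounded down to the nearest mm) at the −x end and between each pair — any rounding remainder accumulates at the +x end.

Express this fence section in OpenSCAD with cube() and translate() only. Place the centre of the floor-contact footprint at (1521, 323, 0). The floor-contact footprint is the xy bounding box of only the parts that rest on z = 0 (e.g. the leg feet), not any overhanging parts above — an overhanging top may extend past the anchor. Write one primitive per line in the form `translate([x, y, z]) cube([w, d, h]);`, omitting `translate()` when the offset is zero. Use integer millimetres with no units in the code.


translate([296, 287, 0]) cube([72, 72, 1580]);
translate([2674, 287, 0]) cube([72, 72, 1580]);
translate([368, 287, 246]) cube([2306, 72, 63]);
translate([368, 287, 1244]) cube([2306, 72, 63]);
translate([567, 359, 87]) cube([102, 24, 1538]);
translate([868, 359, 87]) cube([102, 24, 1538]);
translate([1169, 359, 87]) cube([102, 24, 1538]);
translate([1470, 359, 87]) cube([102, 24, 1538]);
translate([1771, 359, 87]) cube([102, 24, 1538]);
translate([2072, 359, 87]) cube([102, 24, 1538]);
translate([2373, 359, 87]) cube([102, 24, 1538]);


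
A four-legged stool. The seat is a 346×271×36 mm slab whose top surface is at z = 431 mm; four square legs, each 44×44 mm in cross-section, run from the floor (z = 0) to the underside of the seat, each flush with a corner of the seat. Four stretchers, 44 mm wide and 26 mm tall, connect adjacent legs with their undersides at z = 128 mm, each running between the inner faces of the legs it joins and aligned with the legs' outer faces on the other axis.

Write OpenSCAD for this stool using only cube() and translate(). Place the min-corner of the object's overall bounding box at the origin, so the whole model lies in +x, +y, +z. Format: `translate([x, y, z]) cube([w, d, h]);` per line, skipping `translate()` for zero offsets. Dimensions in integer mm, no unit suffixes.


translate([0, 0, 395]) cube([346, 271, 36]);
cube([44, 44, 395]);
translate([302, 0, 0]) cube([44, 44, 395]);
translate([0, 227, 0]) cube([44, 44, 395]);
translate([302, 227, 0]) cube([44, 44, 395]);
translate([44, 0, 128]) cube([258, 44, 26]);
translate([44, 227, 128]) cube([258, 44, 26]);
translate([0, 44, 128]) cube([44, 183, 26]);
translate([302, 44, 128]) cube([44, 183, 26]);


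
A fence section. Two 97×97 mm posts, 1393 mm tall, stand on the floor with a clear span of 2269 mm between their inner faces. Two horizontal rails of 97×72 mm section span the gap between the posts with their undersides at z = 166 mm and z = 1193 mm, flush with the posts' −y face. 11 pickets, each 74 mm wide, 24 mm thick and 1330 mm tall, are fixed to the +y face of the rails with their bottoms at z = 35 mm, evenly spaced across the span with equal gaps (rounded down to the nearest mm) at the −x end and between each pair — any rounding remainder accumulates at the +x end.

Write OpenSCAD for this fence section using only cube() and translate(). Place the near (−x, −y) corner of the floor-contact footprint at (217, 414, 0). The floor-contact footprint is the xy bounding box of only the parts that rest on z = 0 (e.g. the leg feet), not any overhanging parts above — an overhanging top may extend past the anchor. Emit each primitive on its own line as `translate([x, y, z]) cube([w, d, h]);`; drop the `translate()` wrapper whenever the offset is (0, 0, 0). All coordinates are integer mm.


translate([217, 414, 0]) cube([97, 97, 1393]);
translate([2583, 414, 0]) cube([97, 97, 1393]);
translate([314, 414, 166]) cube([2269, 97, 72]);
translate([314, 414, 1193]) cube([2269, 97, 72]);
translate([435, 511, 35]) cube([74, 24, 1330]);
translate([630, 511, 35]) cube([74, 24, 1330]);
translate([825, 511, 35]) cube([74, 24, 1330]);
translate([1020, 511, 35]) cube([74, 24, 1330]);
translate([1215, 511, 35]) cube([74, 24, 1330]);
translate([1410, 511, 35]) cube([74, 24, 1330]);
translate([1605, 511, 35]) cube([74, 24, 1330]);
translate([1800, 511, 35]) cube([74, 24, 1330]);
translate([1995, 511, 35]) cube([74, 24, 1330]);
translate([2190, 511, 35]) cube([74, 24, 1330]);
translate([2385, 511, 35]) cube([74, 24, 1330]);


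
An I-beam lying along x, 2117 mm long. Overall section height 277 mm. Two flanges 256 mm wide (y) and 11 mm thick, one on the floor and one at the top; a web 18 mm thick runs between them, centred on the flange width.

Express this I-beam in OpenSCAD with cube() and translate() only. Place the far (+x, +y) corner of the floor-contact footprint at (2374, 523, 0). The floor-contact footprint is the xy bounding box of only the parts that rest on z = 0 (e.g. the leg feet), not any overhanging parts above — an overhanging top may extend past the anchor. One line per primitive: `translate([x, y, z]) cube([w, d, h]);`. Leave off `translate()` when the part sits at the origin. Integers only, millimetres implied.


translate([257, 267, 0]) cube([2117, 256, 11]);
translate([257, 386, 11]) cube([2117, 18, 255]);
translate([257, 267, 266]) cube([2117, 256, 11]);


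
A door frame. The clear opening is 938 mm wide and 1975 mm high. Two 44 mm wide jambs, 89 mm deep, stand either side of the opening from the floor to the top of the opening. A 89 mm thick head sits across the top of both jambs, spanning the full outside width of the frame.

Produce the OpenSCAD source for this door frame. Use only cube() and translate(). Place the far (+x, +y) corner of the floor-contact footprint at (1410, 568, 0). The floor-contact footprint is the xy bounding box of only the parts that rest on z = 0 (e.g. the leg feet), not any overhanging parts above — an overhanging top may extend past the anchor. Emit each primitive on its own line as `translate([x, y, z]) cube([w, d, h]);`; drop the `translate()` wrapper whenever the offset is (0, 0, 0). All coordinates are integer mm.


translate([384, 479, 0]) cube([44, 89, 1975]);
translate([1366, 479, 0]) cube([44, 89, 1975]);
translate([384, 479, 1975]) cube([1026, 89, 89]);


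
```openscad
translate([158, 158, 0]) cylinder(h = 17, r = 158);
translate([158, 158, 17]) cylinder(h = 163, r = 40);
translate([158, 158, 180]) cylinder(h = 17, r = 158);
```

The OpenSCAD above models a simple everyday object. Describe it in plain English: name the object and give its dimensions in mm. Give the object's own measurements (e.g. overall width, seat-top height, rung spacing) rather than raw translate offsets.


A spool: two coaxial disc flanges of radius 158 mm and thickness 17 mm, joined by a core cylinder of radius 40 mm and height 163 mm. The lower flange rests on z = 0 and the three cylinders share a vertical axis.


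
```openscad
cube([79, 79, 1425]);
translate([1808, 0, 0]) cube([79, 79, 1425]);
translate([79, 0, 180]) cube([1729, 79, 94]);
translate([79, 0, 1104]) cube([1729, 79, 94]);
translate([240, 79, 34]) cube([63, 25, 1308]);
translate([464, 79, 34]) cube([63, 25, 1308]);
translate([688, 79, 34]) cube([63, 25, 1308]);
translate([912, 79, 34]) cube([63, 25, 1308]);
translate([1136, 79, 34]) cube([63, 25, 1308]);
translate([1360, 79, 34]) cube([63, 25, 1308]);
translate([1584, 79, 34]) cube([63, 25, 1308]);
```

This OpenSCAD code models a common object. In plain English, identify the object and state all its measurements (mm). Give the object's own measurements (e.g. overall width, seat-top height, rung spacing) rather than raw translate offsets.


A fence section. Two 79×79 mm posts, 1425 mm tall, stand on the floor with a clear span of 1729 mm between their inner faces. Two horizontal rails of 79×94 mm section span the gap between the posts with their undersides at z = 180 mm and z = 1104 mm, flush with the posts' −y face. 7 pickets, each 63 mm wide, 25 mm thick and 1308 mm tall, are fixed to the +y face of the rails with their bottoms at z = 34 mm, spaced across the span with a 161 mm gap after the −x post and between neighbouring pickets and before the +x post.


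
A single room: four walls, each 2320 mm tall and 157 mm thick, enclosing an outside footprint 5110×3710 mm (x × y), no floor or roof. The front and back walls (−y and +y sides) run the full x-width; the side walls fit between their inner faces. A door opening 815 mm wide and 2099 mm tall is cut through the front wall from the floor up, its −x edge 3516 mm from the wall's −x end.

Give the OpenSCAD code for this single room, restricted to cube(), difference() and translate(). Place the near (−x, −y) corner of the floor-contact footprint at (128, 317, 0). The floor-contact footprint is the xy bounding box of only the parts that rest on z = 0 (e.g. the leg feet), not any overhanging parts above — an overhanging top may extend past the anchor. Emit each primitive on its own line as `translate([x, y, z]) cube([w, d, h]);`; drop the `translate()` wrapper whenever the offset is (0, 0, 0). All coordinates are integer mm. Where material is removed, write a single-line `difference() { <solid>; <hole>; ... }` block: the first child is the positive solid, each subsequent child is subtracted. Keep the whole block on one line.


difference() { translate([128, 317, 0]) cube([5110, 157, 2320]); translate([3644, 317, 0]) cube([815, 157, 2099]); }
translate([128, 3870, 0]) cube([5110, 157, 2320]);
translate([128, 474, 0]) cube([157, 3396, 2320]);
translate([5081, 474, 0]) cube([157, 3396, 2320]);


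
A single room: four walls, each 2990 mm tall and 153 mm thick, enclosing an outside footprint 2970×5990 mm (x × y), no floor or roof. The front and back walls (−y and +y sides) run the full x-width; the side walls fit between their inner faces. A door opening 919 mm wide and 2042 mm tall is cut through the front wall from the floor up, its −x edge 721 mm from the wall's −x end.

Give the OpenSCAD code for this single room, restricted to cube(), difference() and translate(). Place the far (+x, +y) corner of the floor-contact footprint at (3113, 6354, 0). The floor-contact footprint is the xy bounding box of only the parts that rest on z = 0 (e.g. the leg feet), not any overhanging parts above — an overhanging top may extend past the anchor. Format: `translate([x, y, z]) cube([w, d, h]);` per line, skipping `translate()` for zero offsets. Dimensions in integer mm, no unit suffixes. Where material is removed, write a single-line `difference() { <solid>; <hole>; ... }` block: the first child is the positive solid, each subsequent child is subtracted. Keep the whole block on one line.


difference() { translate([143, 364, 0]) cube([2970, 153, 2990]); translate([864, 364, 0]) cube([919, 153, 2042]); }
translate([143, 6201, 0]) cube([2970, 153, 2990]);
translate([143, 517, 0]) cube([153, 5684, 2990]);
translate([2960, 517, 0]) cube([153, 5684, 2990]);


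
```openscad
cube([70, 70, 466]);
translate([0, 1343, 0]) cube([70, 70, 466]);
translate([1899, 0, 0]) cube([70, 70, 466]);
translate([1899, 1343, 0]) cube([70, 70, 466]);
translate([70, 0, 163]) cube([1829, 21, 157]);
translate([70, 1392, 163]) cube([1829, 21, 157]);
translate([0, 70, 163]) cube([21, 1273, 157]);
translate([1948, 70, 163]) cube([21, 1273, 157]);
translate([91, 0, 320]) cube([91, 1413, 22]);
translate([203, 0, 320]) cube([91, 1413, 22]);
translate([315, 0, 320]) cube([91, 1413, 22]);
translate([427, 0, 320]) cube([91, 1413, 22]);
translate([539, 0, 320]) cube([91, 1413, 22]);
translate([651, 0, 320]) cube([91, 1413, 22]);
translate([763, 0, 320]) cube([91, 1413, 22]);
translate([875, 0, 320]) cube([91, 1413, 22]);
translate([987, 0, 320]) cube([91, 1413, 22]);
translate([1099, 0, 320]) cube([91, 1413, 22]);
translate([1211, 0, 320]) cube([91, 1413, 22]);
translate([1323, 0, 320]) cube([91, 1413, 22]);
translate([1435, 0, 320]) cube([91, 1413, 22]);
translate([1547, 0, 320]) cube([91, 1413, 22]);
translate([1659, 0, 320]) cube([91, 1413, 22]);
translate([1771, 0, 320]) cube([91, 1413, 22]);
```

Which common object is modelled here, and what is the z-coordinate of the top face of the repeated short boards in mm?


A bed frame. The slat-top height is 342 mm.

Four posts, four rails, and a row of slats — a bed frame. Slats sit on the rails at z = 163 + 157 = 320; with slat thickness 22, the top is 342 mm.


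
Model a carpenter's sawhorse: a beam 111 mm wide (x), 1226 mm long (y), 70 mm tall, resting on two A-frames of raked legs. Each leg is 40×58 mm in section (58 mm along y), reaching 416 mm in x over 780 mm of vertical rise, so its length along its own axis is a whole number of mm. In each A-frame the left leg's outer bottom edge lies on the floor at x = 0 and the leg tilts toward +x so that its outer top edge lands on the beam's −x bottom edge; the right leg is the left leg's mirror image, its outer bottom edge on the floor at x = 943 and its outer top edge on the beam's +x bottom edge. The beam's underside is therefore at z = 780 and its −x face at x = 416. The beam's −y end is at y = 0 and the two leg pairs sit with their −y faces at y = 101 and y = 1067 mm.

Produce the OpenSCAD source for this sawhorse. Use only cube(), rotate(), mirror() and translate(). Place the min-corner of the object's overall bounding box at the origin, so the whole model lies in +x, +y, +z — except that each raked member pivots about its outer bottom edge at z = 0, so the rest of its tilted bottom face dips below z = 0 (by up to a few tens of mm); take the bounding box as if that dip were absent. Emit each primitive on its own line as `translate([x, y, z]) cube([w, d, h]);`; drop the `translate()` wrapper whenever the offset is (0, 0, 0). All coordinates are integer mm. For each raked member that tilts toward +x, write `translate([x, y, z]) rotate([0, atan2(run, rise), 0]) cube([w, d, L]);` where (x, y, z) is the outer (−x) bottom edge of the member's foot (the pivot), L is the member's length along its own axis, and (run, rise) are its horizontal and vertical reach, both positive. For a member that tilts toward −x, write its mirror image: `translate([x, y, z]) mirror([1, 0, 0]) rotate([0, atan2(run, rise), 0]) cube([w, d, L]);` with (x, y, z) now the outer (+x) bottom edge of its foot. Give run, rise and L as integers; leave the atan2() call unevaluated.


translate([416, 0, 780]) cube([111, 1226, 70]);
translate([0, 101, 0]) rotate([0, atan2(416, 780), 0]) cube([40, 58, 884]);
translate([943, 101, 0]) mirror([1, 0, 0]) rotate([0, atan2(416, 780), 0]) cube([40, 58, 884]);
translate([0, 1067, 0]) rotate([0, atan2(416, 780), 0]) cube([40, 58, 884]);
translate([943, 1067, 0]) mirror([1, 0, 0]) rotate([0, atan2(416, 780), 0]) cube([40, 58, 884]);


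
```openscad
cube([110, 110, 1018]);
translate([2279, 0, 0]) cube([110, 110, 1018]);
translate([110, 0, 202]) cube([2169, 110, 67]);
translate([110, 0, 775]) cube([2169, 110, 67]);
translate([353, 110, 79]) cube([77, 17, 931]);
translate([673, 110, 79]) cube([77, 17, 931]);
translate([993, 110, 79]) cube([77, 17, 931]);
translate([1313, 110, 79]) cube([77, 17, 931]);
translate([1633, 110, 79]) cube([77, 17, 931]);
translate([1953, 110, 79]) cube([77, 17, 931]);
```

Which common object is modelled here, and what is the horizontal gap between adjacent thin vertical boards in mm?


A fence section. The picket gap is 243 mm.

Two posts, two rails, 6 pickets — a fence section. Span 2169 mm holds 6 pickets of 77 mm with 7 equal gaps: ⌊(2169 − 6·77) / 7⌋ = 243 mm.


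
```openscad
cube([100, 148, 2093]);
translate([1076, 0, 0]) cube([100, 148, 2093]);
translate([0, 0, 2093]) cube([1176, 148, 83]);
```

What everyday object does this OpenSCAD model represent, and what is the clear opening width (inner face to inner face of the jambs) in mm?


A door frame. The clear opening width is 976 mm.

Two 2093 mm tall posts with a header on top — a door frame. The left jamb is 100 mm wide at x = 0; the right jamb starts at x = 1076. The clear opening is 1076 − 100 = 976 mm.


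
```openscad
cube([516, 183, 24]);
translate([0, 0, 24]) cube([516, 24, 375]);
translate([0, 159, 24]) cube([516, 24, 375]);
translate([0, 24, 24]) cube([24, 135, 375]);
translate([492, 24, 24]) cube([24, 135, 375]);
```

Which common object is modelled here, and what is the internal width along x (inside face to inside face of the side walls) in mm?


An open box. The internal width is 468 mm.

A 516×183 base slab with four walls standing on it — an open box. The base is 516 mm wide and the walls are 24 mm thick, so the internal width is 516 − 2 × 24 = 468 mm.


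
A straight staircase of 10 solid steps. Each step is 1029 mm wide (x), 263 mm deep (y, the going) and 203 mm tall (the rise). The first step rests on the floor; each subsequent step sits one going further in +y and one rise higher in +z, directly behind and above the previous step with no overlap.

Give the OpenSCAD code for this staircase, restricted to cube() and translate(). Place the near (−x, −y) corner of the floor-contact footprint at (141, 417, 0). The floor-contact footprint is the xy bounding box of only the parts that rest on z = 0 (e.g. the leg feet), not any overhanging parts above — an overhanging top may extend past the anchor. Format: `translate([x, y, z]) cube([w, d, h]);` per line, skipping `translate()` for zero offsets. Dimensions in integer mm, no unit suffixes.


translate([141, 417, 0]) cube([1029, 263, 203]);
translate([141, 680, 203]) cube([1029, 263, 203]);
translate([141, 943, 406]) cube([1029, 263, 203]);
translate([141, 1206, 609]) cube([1029, 263, 203]);
translate([141, 1469, 812]) cube([1029, 263, 203]);
translate([141, 1732, 1015]) cube([1029, 263, 203]);
translate([141, 1995, 1218]) cube([1029, 263, 203]);
translate([141, 2258, 1421]) cube([1029, 263, 203]);
translate([141, 2521, 1624]) cube([1029, 263, 203]);
translate([141, 2784, 1827]) cube([1029, 263, 203]);


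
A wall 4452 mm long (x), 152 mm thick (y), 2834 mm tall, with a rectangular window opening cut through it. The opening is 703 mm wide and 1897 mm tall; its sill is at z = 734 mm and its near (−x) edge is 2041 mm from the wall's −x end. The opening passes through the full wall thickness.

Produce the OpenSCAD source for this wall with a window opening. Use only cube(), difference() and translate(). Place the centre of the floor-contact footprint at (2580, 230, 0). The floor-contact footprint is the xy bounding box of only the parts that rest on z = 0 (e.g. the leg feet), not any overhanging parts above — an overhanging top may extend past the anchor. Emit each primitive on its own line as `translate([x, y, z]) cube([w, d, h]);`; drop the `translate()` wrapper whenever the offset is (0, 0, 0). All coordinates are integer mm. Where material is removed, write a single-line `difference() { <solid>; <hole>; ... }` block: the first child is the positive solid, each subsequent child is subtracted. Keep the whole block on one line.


difference() { translate([354, 154, 0]) cube([4452, 152, 2834]); translate([2395, 154, 734]) cube([703, 152, 1897]); }


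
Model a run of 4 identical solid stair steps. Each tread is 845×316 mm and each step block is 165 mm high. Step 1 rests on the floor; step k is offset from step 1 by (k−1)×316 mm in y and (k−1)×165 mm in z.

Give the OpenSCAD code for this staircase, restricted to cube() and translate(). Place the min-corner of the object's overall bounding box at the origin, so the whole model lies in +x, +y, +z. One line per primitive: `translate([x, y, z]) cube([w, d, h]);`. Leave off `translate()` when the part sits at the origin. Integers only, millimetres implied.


cube([845, 316, 165]);
translate([0, 316, 165]) cube([845, 316, 165]);
translate([0, 632, 330]) cube([845, 316, 165]);
translate([0, 948, 495]) cube([845, 316, 165]);


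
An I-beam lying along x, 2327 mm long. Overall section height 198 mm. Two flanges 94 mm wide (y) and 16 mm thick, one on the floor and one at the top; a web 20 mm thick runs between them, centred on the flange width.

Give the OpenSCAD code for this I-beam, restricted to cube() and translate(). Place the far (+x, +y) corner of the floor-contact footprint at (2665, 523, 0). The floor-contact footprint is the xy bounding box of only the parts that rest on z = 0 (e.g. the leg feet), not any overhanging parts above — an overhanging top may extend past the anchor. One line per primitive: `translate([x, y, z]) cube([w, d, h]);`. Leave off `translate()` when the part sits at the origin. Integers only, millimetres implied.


translate([338, 429, 0]) cube([2327, 94, 16]);
translate([338, 466, 16]) cube([2327, 20, 166]);
translate([338, 429, 182]) cube([2327, 94, 16]);


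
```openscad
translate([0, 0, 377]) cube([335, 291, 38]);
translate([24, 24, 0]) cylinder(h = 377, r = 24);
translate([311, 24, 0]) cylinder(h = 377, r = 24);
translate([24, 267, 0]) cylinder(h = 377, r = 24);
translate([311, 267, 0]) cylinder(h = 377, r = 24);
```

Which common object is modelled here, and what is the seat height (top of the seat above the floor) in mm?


A stool. The seat height is 415 mm.

A 335×291×38 slab at z = 377 on four corner cylinders — a stool. The seat top is 377 + 38 = 415 mm.


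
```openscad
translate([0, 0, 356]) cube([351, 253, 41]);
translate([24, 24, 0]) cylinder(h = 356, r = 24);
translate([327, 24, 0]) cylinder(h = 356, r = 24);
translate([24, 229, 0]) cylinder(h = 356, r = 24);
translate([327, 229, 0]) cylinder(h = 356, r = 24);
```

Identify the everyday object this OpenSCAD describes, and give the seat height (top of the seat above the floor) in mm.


A stool. The seat height is 397 mm.

A 351×253×41 slab at z = 356 on four corner cylinders — a stool. The seat top is 356 + 41 = 397 mm.


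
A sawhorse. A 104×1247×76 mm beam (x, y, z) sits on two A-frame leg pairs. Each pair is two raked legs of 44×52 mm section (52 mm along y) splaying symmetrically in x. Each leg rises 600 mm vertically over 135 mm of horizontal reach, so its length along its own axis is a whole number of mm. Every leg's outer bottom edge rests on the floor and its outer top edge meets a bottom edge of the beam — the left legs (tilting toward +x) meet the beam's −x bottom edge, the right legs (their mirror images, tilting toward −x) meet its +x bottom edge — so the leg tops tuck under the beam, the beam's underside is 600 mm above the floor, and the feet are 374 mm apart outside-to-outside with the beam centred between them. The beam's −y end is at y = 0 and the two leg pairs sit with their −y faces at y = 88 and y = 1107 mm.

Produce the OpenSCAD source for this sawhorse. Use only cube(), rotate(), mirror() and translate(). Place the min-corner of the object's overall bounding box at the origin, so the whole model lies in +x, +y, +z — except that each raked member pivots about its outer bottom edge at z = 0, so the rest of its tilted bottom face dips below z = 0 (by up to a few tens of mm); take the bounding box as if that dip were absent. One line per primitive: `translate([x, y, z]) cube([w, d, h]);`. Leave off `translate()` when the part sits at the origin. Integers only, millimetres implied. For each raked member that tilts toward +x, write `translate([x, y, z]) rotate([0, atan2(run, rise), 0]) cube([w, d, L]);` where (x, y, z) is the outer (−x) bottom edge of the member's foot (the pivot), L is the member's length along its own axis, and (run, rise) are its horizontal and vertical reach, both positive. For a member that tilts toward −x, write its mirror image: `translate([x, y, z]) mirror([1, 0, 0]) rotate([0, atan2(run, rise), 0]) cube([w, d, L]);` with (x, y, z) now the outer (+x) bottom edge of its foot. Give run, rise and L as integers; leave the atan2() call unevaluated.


translate([135, 0, 600]) cube([104, 1247, 76]);
translate([0, 88, 0]) rotate([0, atan2(135, 600), 0]) cube([44, 52, 615]);
translate([374, 88, 0]) mirror([1, 0, 0]) rotate([0, atan2(135, 600), 0]) cube([44, 52, 615]);
translate([0, 1107, 0]) rotate([0, atan2(135, 600), 0]) cube([44, 52, 615]);
translate([374, 1107, 0]) mirror([1, 0, 0]) rotate([0, atan2(135, 600), 0]) cube([44, 52, 615]);


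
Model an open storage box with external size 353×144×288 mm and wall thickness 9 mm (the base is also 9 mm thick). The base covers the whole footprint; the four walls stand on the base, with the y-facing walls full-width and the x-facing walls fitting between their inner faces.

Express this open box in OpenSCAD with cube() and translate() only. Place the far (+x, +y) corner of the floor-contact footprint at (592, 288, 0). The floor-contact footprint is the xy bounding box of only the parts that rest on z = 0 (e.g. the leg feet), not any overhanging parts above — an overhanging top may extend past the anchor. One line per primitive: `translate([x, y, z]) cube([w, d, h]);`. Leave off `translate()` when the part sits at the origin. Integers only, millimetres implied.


translate([239, 144, 0]) cube([353, 144, 9]);
translate([239, 144, 9]) cube([353, 9, 279]);
translate([239, 279, 9]) cube([353, 9, 279]);
translate([239, 153, 9]) cube([9, 126, 279]);
translate([583, 153, 9]) cube([9, 126, 279]);


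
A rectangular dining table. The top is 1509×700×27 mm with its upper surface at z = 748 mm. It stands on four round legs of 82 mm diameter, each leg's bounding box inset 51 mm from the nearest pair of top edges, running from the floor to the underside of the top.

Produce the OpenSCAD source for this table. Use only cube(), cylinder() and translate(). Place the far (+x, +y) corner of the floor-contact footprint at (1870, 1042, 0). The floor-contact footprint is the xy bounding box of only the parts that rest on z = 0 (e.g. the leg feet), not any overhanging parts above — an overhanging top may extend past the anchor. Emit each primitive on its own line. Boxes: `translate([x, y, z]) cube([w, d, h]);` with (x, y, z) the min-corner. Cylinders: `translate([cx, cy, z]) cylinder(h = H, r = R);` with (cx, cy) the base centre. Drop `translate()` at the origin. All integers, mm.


translate([412, 393, 721]) cube([1509, 700, 27]);
translate([504, 485, 0]) cylinder(h = 721, r = 41);
translate([1829, 485, 0]) cylinder(h = 721, r = 41);
translate([504, 1001, 0]) cylinder(h = 721, r = 41);
translate([1829, 1001, 0]) cylinder(h = 721, r = 41);


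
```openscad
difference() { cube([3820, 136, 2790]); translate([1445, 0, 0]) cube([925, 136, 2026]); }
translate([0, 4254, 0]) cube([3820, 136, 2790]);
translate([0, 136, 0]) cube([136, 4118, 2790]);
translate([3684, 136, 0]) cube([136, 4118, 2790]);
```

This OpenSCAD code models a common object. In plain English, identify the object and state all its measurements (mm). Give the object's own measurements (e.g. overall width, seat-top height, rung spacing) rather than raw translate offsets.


A single room: four walls, each 2790 mm tall and 136 mm thick, enclosing an outside footprint 3820×4390 mm (x × y), no floor or roof. The front and back walls (−y and +y sides) run the full x-width; the side walls fit between their inner faces. A door opening 925 mm wide and 2026 mm tall is cut through the front wall from the floor up, its −x edge 1445 mm from the wall's −x end.


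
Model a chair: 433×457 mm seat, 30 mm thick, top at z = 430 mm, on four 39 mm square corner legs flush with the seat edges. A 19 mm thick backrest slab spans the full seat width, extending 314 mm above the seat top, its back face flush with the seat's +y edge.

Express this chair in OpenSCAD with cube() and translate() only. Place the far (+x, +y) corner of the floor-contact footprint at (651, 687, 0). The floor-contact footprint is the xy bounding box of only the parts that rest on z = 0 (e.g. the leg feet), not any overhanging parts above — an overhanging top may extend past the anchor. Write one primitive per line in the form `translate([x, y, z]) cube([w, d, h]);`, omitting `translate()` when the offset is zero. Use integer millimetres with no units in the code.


translate([218, 230, 400]) cube([433, 457, 30]);
translate([218, 230, 0]) cube([39, 39, 400]);
translate([612, 230, 0]) cube([39, 39, 400]);
translate([218, 648, 0]) cube([39, 39, 400]);
translate([612, 648, 0]) cube([39, 39, 400]);
translate([218, 668, 430]) cube([433, 19, 314]);


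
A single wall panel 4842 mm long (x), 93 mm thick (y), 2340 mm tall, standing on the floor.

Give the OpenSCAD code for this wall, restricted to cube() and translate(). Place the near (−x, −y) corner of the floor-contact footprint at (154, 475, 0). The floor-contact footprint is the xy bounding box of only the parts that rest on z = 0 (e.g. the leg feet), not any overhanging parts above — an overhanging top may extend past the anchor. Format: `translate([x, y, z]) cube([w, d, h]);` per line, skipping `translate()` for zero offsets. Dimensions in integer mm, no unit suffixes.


translate([154, 475, 0]) cube([4842, 93, 2340]);


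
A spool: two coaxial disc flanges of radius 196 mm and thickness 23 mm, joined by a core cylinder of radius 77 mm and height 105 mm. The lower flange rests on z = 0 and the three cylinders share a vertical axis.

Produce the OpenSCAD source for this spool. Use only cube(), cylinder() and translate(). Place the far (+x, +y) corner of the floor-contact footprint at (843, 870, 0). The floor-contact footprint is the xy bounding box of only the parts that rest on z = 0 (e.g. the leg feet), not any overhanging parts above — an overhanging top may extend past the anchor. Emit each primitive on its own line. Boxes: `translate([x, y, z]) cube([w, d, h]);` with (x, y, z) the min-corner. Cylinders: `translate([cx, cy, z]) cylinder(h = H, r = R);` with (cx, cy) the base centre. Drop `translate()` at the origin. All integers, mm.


translate([647, 674, 0]) cylinder(h = 23, r = 196);
translate([647, 674, 23]) cylinder(h = 105, r = 77);
translate([647, 674, 128]) cylinder(h = 23, r = 196);


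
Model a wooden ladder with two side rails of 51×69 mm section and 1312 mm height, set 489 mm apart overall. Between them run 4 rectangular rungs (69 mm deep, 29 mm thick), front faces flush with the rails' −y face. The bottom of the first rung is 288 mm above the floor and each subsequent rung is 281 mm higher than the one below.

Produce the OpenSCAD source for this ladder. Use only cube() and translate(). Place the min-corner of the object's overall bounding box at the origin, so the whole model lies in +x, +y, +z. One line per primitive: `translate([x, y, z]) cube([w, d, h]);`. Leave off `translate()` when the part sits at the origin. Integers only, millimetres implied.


// rung span = 489 - 2*51 = 387
// rung[k] z = 288 + k*281
cube([51, 69, 1312]);
translate([438, 0, 0]) cube([51, 69, 1312]);
translate([51, 0, 288]) cube([387, 69, 29]);
translate([51, 0, 569]) cube([387, 69, 29]);
translate([51, 0, 850]) cube([387, 69, 29]);
translate([51, 0, 1131]) cube([387, 69, 29]);


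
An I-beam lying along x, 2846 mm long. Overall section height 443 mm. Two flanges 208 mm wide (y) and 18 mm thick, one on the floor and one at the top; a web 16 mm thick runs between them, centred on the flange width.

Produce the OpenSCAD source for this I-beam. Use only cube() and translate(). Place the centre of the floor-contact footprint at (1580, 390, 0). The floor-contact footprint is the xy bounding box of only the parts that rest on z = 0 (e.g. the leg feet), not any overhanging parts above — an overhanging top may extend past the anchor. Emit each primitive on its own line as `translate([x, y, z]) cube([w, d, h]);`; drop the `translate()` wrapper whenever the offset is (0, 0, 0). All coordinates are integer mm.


translate([157, 286, 0]) cube([2846, 208, 18]);
translate([157, 382, 18]) cube([2846, 16, 407]);
translate([157, 286, 425]) cube([2846, 208, 18]);


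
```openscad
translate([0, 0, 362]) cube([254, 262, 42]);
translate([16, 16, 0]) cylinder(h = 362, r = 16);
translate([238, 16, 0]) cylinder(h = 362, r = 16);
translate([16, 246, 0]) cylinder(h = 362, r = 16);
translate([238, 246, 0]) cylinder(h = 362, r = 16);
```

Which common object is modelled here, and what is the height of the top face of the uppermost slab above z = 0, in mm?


A stool. The seat height is 404 mm.

A 254×262×42 slab at z = 362 on four corner cylinders — a stool. The seat top is 362 + 42 = 404 mm.


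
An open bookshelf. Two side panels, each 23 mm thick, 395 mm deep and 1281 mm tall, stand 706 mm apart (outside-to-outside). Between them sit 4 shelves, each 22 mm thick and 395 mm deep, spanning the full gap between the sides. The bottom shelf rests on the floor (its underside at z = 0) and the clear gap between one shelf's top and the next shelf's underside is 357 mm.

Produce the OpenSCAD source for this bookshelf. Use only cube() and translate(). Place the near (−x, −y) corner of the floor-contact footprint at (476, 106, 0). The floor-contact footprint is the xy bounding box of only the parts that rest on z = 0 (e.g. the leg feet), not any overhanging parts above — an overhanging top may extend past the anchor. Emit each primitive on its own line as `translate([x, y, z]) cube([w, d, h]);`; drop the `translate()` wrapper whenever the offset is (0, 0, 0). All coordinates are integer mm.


translate([476, 106, 0]) cube([23, 395, 1281]);
translate([1159, 106, 0]) cube([23, 395, 1281]);
translate([499, 106, 0]) cube([660, 395, 22]);
translate([499, 106, 379]) cube([660, 395, 22]);
translate([499, 106, 758]) cube([660, 395, 22]);
translate([499, 106, 1137]) cube([660, 395, 22]);


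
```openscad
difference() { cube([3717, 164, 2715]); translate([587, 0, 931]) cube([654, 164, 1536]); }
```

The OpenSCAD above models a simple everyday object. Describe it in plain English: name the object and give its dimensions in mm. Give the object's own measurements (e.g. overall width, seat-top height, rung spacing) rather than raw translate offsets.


A wall 3717 mm long (x), 164 mm thick (y), 2715 mm tall, with a rectangular window opening cut through it. The opening is 654 mm wide and 1536 mm tall; its sill is at z = 931 mm and its near (−x) edge is 587 mm from the wall's −x end. The opening passes through the full wall thickness.


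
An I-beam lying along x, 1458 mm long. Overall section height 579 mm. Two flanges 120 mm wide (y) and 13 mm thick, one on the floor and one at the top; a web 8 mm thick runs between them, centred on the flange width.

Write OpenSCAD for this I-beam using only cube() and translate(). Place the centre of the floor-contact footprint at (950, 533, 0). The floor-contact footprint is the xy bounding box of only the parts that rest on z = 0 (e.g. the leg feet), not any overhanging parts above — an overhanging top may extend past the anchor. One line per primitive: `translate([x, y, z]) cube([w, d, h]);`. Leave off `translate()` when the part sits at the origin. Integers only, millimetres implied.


translate([221, 473, 0]) cube([1458, 120, 13]);
translate([221, 529, 13]) cube([1458, 8, 553]);
translate([221, 473, 566]) cube([1458, 120, 13]);


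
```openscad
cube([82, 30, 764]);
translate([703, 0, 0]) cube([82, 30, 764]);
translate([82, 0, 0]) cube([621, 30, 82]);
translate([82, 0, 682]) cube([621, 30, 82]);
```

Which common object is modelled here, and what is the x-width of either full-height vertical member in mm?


A picture frame. The border width is 82 mm.

Four thin pieces enclosing a rectangular opening — a picture frame. The two full-height stiles are 764 mm tall; the top rail sits at z = 682 and is 82 mm tall, so the border above the opening is 764 − 682 = 82 mm, matching the stile x-width.


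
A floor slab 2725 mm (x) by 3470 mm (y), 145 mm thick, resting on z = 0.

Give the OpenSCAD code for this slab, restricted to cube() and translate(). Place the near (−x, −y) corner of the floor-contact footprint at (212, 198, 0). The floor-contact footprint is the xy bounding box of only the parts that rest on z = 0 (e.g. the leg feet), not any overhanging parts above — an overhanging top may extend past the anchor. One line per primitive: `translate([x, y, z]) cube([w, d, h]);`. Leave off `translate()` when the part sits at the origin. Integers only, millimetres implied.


translate([212, 198, 0]) cube([2725, 3470, 145]);


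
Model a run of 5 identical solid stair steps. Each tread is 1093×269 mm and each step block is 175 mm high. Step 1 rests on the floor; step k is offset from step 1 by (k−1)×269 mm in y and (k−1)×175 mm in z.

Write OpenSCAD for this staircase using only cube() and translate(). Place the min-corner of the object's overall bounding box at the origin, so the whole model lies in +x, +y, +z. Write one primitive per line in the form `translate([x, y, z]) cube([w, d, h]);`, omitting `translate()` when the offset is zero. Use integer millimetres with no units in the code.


cube([1093, 269, 175]);
translate([0, 269, 175]) cube([1093, 269, 175]);
translate([0, 538, 350]) cube([1093, 269, 175]);
translate([0, 807, 525]) cube([1093, 269, 175]);
translate([0, 1076, 700]) cube([1093, 269, 175]);


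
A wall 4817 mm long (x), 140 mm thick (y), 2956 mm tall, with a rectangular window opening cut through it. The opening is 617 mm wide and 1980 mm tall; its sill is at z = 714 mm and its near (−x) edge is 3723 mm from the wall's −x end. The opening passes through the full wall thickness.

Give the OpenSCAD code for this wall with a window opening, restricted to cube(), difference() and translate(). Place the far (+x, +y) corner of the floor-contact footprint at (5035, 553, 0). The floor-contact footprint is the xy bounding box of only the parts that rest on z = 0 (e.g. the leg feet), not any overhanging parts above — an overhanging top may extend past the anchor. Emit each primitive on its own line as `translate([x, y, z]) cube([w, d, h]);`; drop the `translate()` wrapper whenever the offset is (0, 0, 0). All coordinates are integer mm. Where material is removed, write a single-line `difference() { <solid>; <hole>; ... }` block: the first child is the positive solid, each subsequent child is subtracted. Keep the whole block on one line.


difference() { translate([218, 413, 0]) cube([4817, 140, 2956]); translate([3941, 413, 714]) cube([617, 140, 1980]); }


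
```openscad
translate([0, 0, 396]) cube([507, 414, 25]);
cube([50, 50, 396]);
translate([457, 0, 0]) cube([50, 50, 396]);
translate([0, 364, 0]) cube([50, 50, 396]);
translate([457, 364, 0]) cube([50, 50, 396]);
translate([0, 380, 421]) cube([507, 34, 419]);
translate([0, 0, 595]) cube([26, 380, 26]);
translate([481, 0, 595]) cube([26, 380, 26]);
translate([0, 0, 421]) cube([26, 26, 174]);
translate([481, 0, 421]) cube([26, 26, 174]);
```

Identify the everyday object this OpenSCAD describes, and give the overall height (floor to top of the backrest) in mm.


A chair. The overall height is 840 mm.

A slab on four corner posts with a tall panel at the back — a chair. The seat slab sits at z = 396 with thickness 25, and the 419 mm backrest starts at the seat top, so the overall height is 396 + 25 + 419 = 840 mm.


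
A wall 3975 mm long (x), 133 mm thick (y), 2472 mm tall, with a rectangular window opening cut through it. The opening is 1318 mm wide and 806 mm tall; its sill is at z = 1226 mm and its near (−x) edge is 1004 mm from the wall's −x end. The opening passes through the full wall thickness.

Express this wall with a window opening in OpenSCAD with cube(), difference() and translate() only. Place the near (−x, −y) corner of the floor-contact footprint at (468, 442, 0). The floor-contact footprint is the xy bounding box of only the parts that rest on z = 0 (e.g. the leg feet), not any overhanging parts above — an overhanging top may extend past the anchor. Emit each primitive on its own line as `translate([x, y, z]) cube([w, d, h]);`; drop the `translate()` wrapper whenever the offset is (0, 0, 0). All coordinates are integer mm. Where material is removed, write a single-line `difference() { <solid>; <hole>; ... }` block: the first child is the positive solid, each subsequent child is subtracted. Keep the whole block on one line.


difference() { translate([468, 442, 0]) cube([3975, 133, 2472]); translate([1472, 442, 1226]) cube([1318, 133, 806]); }
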